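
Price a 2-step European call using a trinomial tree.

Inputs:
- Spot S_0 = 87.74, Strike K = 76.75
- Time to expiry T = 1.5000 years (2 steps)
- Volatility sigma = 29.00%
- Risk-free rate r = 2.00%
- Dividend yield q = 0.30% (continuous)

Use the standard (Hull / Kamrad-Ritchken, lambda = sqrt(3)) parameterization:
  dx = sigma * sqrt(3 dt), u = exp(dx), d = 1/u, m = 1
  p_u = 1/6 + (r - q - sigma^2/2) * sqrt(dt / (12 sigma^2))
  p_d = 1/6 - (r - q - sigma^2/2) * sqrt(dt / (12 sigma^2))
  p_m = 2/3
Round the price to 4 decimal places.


Answer: Price = V(0,0) = 19.0709

Derivation:
dt = T/N = 0.750000; dx = sigma*sqrt(3*dt) = 0.435000
u = exp(dx) = 1.544963; d = 1/u = 0.647265
p_u = 0.145072, p_m = 0.666667, p_d = 0.188261
Discount per step: exp(-r*dt) = 0.985112
Stock lattice S(k, j) with j the centered position index:
  k=0: S(0,+0) = 87.7400
  k=1: S(1,-1) = 56.7910; S(1,+0) = 87.7400; S(1,+1) = 135.5551
  k=2: S(2,-2) = 36.7588; S(2,-1) = 56.7910; S(2,+0) = 87.7400; S(2,+1) = 135.5551; S(2,+2) = 209.4276
Terminal payoffs V(N, j) = max(S_T - K, 0):
  V(2,-2) = 0.000000; V(2,-1) = 0.000000; V(2,+0) = 10.990000; V(2,+1) = 58.805059; V(2,+2) = 132.677558
Backward induction: V(k, j) = exp(-r*dt) * [p_u * V(k+1, j+1) + p_m * V(k+1, j) + p_d * V(k+1, j-1)]
  V(1,-1) = exp(-r*dt) * [p_u*10.990000 + p_m*0.000000 + p_d*0.000000] = 1.570603
  V(1,+0) = exp(-r*dt) * [p_u*58.805059 + p_m*10.990000 + p_d*0.000000] = 15.621535
  V(1,+1) = exp(-r*dt) * [p_u*132.677558 + p_m*58.805059 + p_d*10.990000] = 59.619116
  V(0,+0) = exp(-r*dt) * [p_u*59.619116 + p_m*15.621535 + p_d*1.570603] = 19.070876


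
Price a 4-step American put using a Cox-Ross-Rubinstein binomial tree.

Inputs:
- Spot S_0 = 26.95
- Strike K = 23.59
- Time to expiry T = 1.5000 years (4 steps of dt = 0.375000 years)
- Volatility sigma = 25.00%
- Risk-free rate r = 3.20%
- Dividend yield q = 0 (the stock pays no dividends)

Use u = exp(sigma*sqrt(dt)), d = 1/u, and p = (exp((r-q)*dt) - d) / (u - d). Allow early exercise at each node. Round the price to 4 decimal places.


dt = T/N = 0.375000
u = exp(sigma*sqrt(dt)) = 1.165433; d = 1/u = 0.858050
p = (exp((r-q)*dt) - d) / (u - d) = 0.501076
Discount per step: exp(-r*dt) = 0.988072
Stock lattice S(k, i) with i counting down-moves:
  k=0: S(0,0) = 26.9500
  k=1: S(1,0) = 31.4084; S(1,1) = 23.1244
  k=2: S(2,0) = 36.6044; S(2,1) = 26.9500; S(2,2) = 19.8419
  k=3: S(3,0) = 42.6600; S(3,1) = 31.4084; S(3,2) = 23.1244; S(3,3) = 17.0254
  k=4: S(4,0) = 49.7174; S(4,1) = 36.6044; S(4,2) = 26.9500; S(4,3) = 19.8419; S(4,4) = 14.6086
Terminal payoffs V(N, i) = max(K - S_T, 0):
  V(4,0) = 0.000000; V(4,1) = 0.000000; V(4,2) = 0.000000; V(4,3) = 3.748076; V(4,4) = 8.981393
Backward induction: V(k, i) = exp(-r*dt) * [p * V(k+1, i) + (1-p) * V(k+1, i+1)]; then take max(V_cont, immediate exercise) for American.
  V(3,0) = exp(-r*dt) * [p*0.000000 + (1-p)*0.000000] = 0.000000; exercise = 0.000000; V(3,0) = max -> 0.000000
  V(3,1) = exp(-r*dt) * [p*0.000000 + (1-p)*0.000000] = 0.000000; exercise = 0.000000; V(3,1) = max -> 0.000000
  V(3,2) = exp(-r*dt) * [p*0.000000 + (1-p)*3.748076] = 1.847700; exercise = 0.465557; V(3,2) = max -> 1.847700
  V(3,3) = exp(-r*dt) * [p*3.748076 + (1-p)*8.981393] = 6.283252; exercise = 6.564640; V(3,3) = max -> 6.564640
  V(2,0) = exp(-r*dt) * [p*0.000000 + (1-p)*0.000000] = 0.000000; exercise = 0.000000; V(2,0) = max -> 0.000000
  V(2,1) = exp(-r*dt) * [p*0.000000 + (1-p)*1.847700] = 0.910867; exercise = 0.000000; V(2,1) = max -> 0.910867
  V(2,2) = exp(-r*dt) * [p*1.847700 + (1-p)*6.564640] = 4.150985; exercise = 3.748076; V(2,2) = max -> 4.150985
  V(1,0) = exp(-r*dt) * [p*0.000000 + (1-p)*0.910867] = 0.449033; exercise = 0.000000; V(1,0) = max -> 0.449033
  V(1,1) = exp(-r*dt) * [p*0.910867 + (1-p)*4.150985] = 2.497292; exercise = 0.465557; V(1,1) = max -> 2.497292
  V(0,0) = exp(-r*dt) * [p*0.449033 + (1-p)*2.497292] = 1.453413; exercise = 0.000000; V(0,0) = max -> 1.453413

Answer: Price = V(0,0) = 1.4534


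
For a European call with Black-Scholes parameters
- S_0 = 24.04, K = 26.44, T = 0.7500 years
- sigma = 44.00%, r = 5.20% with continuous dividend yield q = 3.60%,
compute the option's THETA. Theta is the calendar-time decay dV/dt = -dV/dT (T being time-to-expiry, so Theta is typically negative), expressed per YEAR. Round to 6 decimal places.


Answer: Theta = -2.410014

Derivation:
d1 = -0.0277099401; d2 = -0.4087611178
phi(d1) = 0.3987891477; exp(-qT) = 0.9733612415; exp(-rT) = 0.9617507091
Theta = -S*exp(-qT)*phi(d1)*sigma/(2*sqrt(T)) - r*K*exp(-rT)*N(d2) + q*S*exp(-qT)*N(d1)
N(d1) = 0.4889467478; N(d2) = 0.3413574884; sqrt(T) = 0.8660254038
Term 1 = -24.0400 * 0.9733612415 * 0.3987891477 * 0.4400 / (2 * 0.8660254038) = -2.3705214678
Term 2 = -0.0520 * 26.4400 * 0.9617507091 * 0.3413574884 = -0.4513742129
Term 3 = 0.0360 * 24.0400 * 0.9733612415 * 0.4889467478 = 0.4118817742
Theta = -2.3705214678 + (-0.4513742129) + (0.4118817742) = -2.410014


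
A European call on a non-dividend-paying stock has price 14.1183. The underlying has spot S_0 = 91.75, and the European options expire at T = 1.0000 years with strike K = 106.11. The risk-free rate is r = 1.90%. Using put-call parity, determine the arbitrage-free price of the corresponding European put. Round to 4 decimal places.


Answer: Put price = 26.4812

Derivation:
Put-call parity: C - P = S_0 * exp(-qT) - K * exp(-rT).
S_0 * exp(-qT) = 91.7500 * 1.00000000 = 91.75000000
K * exp(-rT) = 106.1100 * 0.98117936 = 104.11294213
P = C - S*exp(-qT) + K*exp(-rT)
P = 14.1183 - 91.75000000 + 104.11294213 = 26.4812


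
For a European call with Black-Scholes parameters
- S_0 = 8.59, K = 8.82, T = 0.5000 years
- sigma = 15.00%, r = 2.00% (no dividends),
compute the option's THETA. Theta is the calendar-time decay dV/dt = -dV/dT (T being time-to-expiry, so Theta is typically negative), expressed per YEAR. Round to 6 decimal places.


d1 = -0.1018057839; d2 = -0.2078718011
phi(d1) = 0.3968802258; exp(-qT) = 1.0000000000; exp(-rT) = 0.9900498337
Theta = -S*exp(-qT)*phi(d1)*sigma/(2*sqrt(T)) - r*K*exp(-rT)*N(d2) + q*S*exp(-qT)*N(d1)
N(d1) = 0.4594554173; N(d2) = 0.4176645339; sqrt(T) = 0.7071067812
Term 1 = -8.5900 * 1.0000000000 * 0.3968802258 * 0.1500 / (2 * 0.7071067812) = -0.3616003866
Term 2 = -0.0200 * 8.8200 * 0.9900498337 * 0.4176645339 = -0.0729429351
Term 3 = 0 (no dividend yield, q = 0)
Theta = -0.3616003866 + (-0.0729429351) + (0.0000000000) = -0.434543

Answer: Theta = -0.434543


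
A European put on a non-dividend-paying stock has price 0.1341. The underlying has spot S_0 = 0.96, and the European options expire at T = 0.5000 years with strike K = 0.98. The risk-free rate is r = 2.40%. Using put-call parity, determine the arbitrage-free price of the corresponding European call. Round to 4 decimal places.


Put-call parity: C - P = S_0 * exp(-qT) - K * exp(-rT).
S_0 * exp(-qT) = 0.9600 * 1.00000000 = 0.96000000
K * exp(-rT) = 0.9800 * 0.98807171 = 0.96831028
C = P + S*exp(-qT) - K*exp(-rT)
C = 0.1341 + 0.96000000 - 0.96831028 = 0.1258

Answer: Call price = 0.1258


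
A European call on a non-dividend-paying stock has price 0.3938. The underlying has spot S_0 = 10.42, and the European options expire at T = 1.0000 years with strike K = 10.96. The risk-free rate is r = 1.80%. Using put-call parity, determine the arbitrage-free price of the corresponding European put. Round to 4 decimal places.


Put-call parity: C - P = S_0 * exp(-qT) - K * exp(-rT).
S_0 * exp(-qT) = 10.4200 * 1.00000000 = 10.42000000
K * exp(-rT) = 10.9600 * 0.98216103 = 10.76448491
P = C - S*exp(-qT) + K*exp(-rT)
P = 0.3938 - 10.42000000 + 10.76448491 = 0.7383

Answer: Put price = 0.7383


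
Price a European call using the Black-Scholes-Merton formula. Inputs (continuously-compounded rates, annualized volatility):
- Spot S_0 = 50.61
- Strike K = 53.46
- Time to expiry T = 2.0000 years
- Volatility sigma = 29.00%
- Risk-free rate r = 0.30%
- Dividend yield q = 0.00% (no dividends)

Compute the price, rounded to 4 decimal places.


Answer: Price = 7.2220

Derivation:
d1 = (ln(S/K) + (r - q + 0.5*sigma^2) * T) / (sigma * sqrt(T)) = 0.08610969
d2 = d1 - sigma * sqrt(T) = -0.32401224
exp(-rT) = 0.99401796; exp(-qT) = 1.00000000
C = S_0 * exp(-qT) * N(d1) - K * exp(-rT) * N(d2)
N(d1) = 0.53431039; N(d2) = 0.37296438
C = 50.6100 * 1.00000000 * 0.53431039 - 53.4600 * 0.99401796 * 0.37296438 = 7.2220


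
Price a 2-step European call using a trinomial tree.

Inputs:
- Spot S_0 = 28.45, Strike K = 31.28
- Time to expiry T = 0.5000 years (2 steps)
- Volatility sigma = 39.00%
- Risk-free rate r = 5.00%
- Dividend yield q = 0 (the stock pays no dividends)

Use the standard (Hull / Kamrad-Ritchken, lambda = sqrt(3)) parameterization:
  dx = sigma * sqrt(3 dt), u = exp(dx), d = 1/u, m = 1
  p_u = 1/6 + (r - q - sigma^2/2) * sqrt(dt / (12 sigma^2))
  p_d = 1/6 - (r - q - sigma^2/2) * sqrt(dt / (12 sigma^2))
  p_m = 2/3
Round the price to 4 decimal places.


Answer: Price = V(0,0) = 2.3485

Derivation:
dt = T/N = 0.250000; dx = sigma*sqrt(3*dt) = 0.337750
u = exp(dx) = 1.401790; d = 1/u = 0.713374
p_u = 0.157026, p_m = 0.666667, p_d = 0.176308
Discount per step: exp(-r*dt) = 0.987578
Stock lattice S(k, j) with j the centered position index:
  k=0: S(0,+0) = 28.4500
  k=1: S(1,-1) = 20.2955; S(1,+0) = 28.4500; S(1,+1) = 39.8809
  k=2: S(2,-2) = 14.4783; S(2,-1) = 20.2955; S(2,+0) = 28.4500; S(2,+1) = 39.8809; S(2,+2) = 55.9047
Terminal payoffs V(N, j) = max(S_T - K, 0):
  V(2,-2) = 0.000000; V(2,-1) = 0.000000; V(2,+0) = 0.000000; V(2,+1) = 8.600922; V(2,+2) = 24.624673
Backward induction: V(k, j) = exp(-r*dt) * [p_u * V(k+1, j+1) + p_m * V(k+1, j) + p_d * V(k+1, j-1)]
  V(1,-1) = exp(-r*dt) * [p_u*0.000000 + p_m*0.000000 + p_d*0.000000] = 0.000000
  V(1,+0) = exp(-r*dt) * [p_u*8.600922 + p_m*0.000000 + p_d*0.000000] = 1.333788
  V(1,+1) = exp(-r*dt) * [p_u*24.624673 + p_m*8.600922 + p_d*0.000000] = 9.481392
  V(0,+0) = exp(-r*dt) * [p_u*9.481392 + p_m*1.333788 + p_d*0.000000] = 2.348474


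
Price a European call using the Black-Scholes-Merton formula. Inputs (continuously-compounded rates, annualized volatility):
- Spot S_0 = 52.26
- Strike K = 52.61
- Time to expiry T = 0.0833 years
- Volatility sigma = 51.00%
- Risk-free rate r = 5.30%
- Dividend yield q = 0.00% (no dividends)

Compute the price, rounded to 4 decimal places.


Answer: Price = 3.0108

Derivation:
d1 = (ln(S/K) + (r - q + 0.5*sigma^2) * T) / (sigma * sqrt(T)) = 0.05824326
d2 = d1 - sigma * sqrt(T) = -0.08895161
exp(-rT) = 0.99559483; exp(-qT) = 1.00000000
C = S_0 * exp(-qT) * N(d1) - K * exp(-rT) * N(d2)
N(d1) = 0.52322257; N(d2) = 0.46456018
C = 52.2600 * 1.00000000 * 0.52322257 - 52.6100 * 0.99559483 * 0.46456018 = 3.0108


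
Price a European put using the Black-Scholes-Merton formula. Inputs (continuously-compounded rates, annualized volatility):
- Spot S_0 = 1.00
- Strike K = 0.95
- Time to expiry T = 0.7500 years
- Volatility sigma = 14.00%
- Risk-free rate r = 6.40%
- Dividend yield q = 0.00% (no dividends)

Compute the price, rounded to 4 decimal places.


d1 = (ln(S/K) + (r - q + 0.5*sigma^2) * T) / (sigma * sqrt(T)) = 0.87957907
d2 = d1 - sigma * sqrt(T) = 0.75833551
exp(-rT) = 0.95313379; exp(-qT) = 1.00000000
P = K * exp(-rT) * N(-d2) - S_0 * exp(-qT) * N(-d1)
N(-d1) = 0.18954369; N(-d2) = 0.22412508
P = 0.9500 * 0.95313379 * 0.22412508 - 1.0000 * 1.00000000 * 0.18954369 = 0.0134

Answer: Price = 0.0134


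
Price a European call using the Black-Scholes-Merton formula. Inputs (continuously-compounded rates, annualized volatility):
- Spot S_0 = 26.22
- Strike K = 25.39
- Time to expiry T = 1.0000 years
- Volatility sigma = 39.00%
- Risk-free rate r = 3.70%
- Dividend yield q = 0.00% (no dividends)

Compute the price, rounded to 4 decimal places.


Answer: Price = 4.8551

Derivation:
d1 = (ln(S/K) + (r - q + 0.5*sigma^2) * T) / (sigma * sqrt(T)) = 0.37235149
d2 = d1 - sigma * sqrt(T) = -0.01764851
exp(-rT) = 0.96367614; exp(-qT) = 1.00000000
C = S_0 * exp(-qT) * N(d1) - K * exp(-rT) * N(d2)
N(d1) = 0.64518442; N(d2) = 0.49295963
C = 26.2200 * 1.00000000 * 0.64518442 - 25.3900 * 0.96367614 * 0.49295963 = 4.8551


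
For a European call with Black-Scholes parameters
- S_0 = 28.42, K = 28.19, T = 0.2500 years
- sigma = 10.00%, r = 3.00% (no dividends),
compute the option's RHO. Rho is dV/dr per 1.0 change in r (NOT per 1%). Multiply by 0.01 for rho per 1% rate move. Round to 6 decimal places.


Answer: Rho = 4.288828

Derivation:
d1 = 0.3375163509; d2 = 0.2875163509
phi(d1) = 0.3768540971; exp(-qT) = 1.0000000000; exp(-rT) = 0.9925280548
N(d2) = 0.6131415080
Rho = K*T*exp(-rT)*N(d2) = 28.1900 * 0.2500 * 0.9925280548 * 0.6131415080 = 4.288828


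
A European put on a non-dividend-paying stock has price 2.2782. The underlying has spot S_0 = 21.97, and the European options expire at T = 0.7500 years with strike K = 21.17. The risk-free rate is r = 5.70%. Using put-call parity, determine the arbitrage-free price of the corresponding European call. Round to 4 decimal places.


Put-call parity: C - P = S_0 * exp(-qT) - K * exp(-rT).
S_0 * exp(-qT) = 21.9700 * 1.00000000 = 21.97000000
K * exp(-rT) = 21.1700 * 0.95815090 = 20.28405451
C = P + S*exp(-qT) - K*exp(-rT)
C = 2.2782 + 21.97000000 - 20.28405451 = 3.9641

Answer: Call price = 3.9641


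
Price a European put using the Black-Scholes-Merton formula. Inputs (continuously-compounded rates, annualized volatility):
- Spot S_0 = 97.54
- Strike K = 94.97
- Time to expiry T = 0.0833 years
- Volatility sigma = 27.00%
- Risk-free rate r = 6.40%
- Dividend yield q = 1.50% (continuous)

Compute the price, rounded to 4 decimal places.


Answer: Price = 1.7349

Derivation:
d1 = (ln(S/K) + (r - q + 0.5*sigma^2) * T) / (sigma * sqrt(T)) = 0.43399098
d2 = d1 - sigma * sqrt(T) = 0.35606428
exp(-rT) = 0.99468299; exp(-qT) = 0.99875128
P = K * exp(-rT) * N(-d2) - S_0 * exp(-qT) * N(-d1)
N(-d1) = 0.33214750; N(-d2) = 0.36089621
P = 94.9700 * 0.99468299 * 0.36089621 - 97.5400 * 0.99875128 * 0.33214750 = 1.7349


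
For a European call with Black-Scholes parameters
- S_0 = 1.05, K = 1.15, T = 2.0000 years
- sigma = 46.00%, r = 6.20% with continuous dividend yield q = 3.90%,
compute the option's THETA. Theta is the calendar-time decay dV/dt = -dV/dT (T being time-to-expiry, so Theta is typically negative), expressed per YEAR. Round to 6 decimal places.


d1 = 0.2561390121; d2 = -0.3943992266
phi(d1) = 0.3860678569; exp(-qT) = 0.9249644265; exp(-rT) = 0.8833798409
Theta = -S*exp(-qT)*phi(d1)*sigma/(2*sqrt(T)) - r*K*exp(-rT)*N(d2) + q*S*exp(-qT)*N(d1)
N(d1) = 0.6010782504; N(d2) = 0.3466431574; sqrt(T) = 1.4142135624
Term 1 = -1.0500 * 0.9249644265 * 0.3860678569 * 0.4600 / (2 * 1.4142135624) = -0.0609804763
Term 2 = -0.0620 * 1.1500 * 0.8833798409 * 0.3466431574 = -0.0218333133
Term 3 = 0.0390 * 1.0500 * 0.9249644265 * 0.6010782504 = 0.0227672172
Theta = -0.0609804763 + (-0.0218333133) + (0.0227672172) = -0.060047

Answer: Theta = -0.060047


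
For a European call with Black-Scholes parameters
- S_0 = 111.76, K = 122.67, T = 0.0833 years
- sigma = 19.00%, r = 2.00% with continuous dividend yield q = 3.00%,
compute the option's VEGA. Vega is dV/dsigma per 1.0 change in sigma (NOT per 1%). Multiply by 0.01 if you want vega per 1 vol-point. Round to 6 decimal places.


d1 = -1.6863254567; d2 = -1.7411627615
phi(d1) = 0.0962520212; exp(-qT) = 0.9975041199; exp(-rT) = 0.9983353870
Vega = S * exp(-qT) * phi(d1) * sqrt(T) = 111.7600 * 0.9975041199 * 0.0962520212 * 0.2886173938 = 3.096945

Answer: Vega = 3.096945


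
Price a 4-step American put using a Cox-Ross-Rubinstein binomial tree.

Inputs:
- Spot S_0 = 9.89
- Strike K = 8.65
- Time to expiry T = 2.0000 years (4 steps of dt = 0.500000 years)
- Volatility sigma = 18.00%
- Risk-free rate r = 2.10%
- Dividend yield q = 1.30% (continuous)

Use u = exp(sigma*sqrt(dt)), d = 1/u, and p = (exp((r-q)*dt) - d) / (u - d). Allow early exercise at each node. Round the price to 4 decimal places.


Answer: Price = V(0,0) = 0.4409

Derivation:
dt = T/N = 0.500000
u = exp(sigma*sqrt(dt)) = 1.135734; d = 1/u = 0.880488
p = (exp((r-q)*dt) - d) / (u - d) = 0.483926
Discount per step: exp(-r*dt) = 0.989555
Stock lattice S(k, i) with i counting down-moves:
  k=0: S(0,0) = 9.8900
  k=1: S(1,0) = 11.2324; S(1,1) = 8.7080
  k=2: S(2,0) = 12.7570; S(2,1) = 9.8900; S(2,2) = 7.6673
  k=3: S(3,0) = 14.4886; S(3,1) = 11.2324; S(3,2) = 8.7080; S(3,3) = 6.7510
  k=4: S(4,0) = 16.4552; S(4,1) = 12.7570; S(4,2) = 9.8900; S(4,3) = 7.6673; S(4,4) = 5.9441
Terminal payoffs V(N, i) = max(K - S_T, 0):
  V(4,0) = 0.000000; V(4,1) = 0.000000; V(4,2) = 0.000000; V(4,3) = 0.982691; V(4,4) = 2.705852
Backward induction: V(k, i) = exp(-r*dt) * [p * V(k+1, i) + (1-p) * V(k+1, i+1)]; then take max(V_cont, immediate exercise) for American.
  V(3,0) = exp(-r*dt) * [p*0.000000 + (1-p)*0.000000] = 0.000000; exercise = 0.000000; V(3,0) = max -> 0.000000
  V(3,1) = exp(-r*dt) * [p*0.000000 + (1-p)*0.000000] = 0.000000; exercise = 0.000000; V(3,1) = max -> 0.000000
  V(3,2) = exp(-r*dt) * [p*0.000000 + (1-p)*0.982691] = 0.501845; exercise = 0.000000; V(3,2) = max -> 0.501845
  V(3,3) = exp(-r*dt) * [p*0.982691 + (1-p)*2.705852] = 1.852417; exercise = 1.899028; V(3,3) = max -> 1.899028
  V(2,0) = exp(-r*dt) * [p*0.000000 + (1-p)*0.000000] = 0.000000; exercise = 0.000000; V(2,0) = max -> 0.000000
  V(2,1) = exp(-r*dt) * [p*0.000000 + (1-p)*0.501845] = 0.256284; exercise = 0.000000; V(2,1) = max -> 0.256284
  V(2,2) = exp(-r*dt) * [p*0.501845 + (1-p)*1.899028] = 1.210122; exercise = 0.982691; V(2,2) = max -> 1.210122
  V(1,0) = exp(-r*dt) * [p*0.000000 + (1-p)*0.256284] = 0.130880; exercise = 0.000000; V(1,0) = max -> 0.130880
  V(1,1) = exp(-r*dt) * [p*0.256284 + (1-p)*1.210122] = 0.740717; exercise = 0.000000; V(1,1) = max -> 0.740717
  V(0,0) = exp(-r*dt) * [p*0.130880 + (1-p)*0.740717] = 0.440947; exercise = 0.000000; V(0,0) = max -> 0.440947


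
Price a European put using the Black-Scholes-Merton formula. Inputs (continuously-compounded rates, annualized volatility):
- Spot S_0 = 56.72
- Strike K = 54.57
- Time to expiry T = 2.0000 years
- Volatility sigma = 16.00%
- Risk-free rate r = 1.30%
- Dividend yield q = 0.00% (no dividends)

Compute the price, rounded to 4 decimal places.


d1 = (ln(S/K) + (r - q + 0.5*sigma^2) * T) / (sigma * sqrt(T)) = 0.39881972
d2 = d1 - sigma * sqrt(T) = 0.17254555
exp(-rT) = 0.97433509; exp(-qT) = 1.00000000
P = K * exp(-rT) * N(-d2) - S_0 * exp(-qT) * N(-d1)
N(-d1) = 0.34501302; N(-d2) = 0.43150433
P = 54.5700 * 0.97433509 * 0.43150433 - 56.7200 * 1.00000000 * 0.34501302 = 3.3737

Answer: Price = 3.3737


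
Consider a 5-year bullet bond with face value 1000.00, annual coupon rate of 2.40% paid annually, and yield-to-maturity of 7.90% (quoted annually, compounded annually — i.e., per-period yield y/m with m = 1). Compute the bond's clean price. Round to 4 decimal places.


Coupon per period c = face * coupon_rate / m = 24.000000
Periods per year m = 1; per-period yield y/m = 0.079000
Number of cashflows N = 5
Cashflows (t years, CF_t, discount factor 1/(1+y/m)^(m*t), PV):
  t = 1.0000: CF_t = 24.000000, DF = 0.926784, PV = 22.242817
  t = 2.0000: CF_t = 24.000000, DF = 0.858929, PV = 20.614289
  t = 3.0000: CF_t = 24.000000, DF = 0.796041, PV = 19.104994
  t = 4.0000: CF_t = 24.000000, DF = 0.737758, PV = 17.706204
  t = 5.0000: CF_t = 1024.000000, DF = 0.683743, PV = 700.152644
Price P = sum_t PV_t = 779.820948

Answer: Price = 779.8209


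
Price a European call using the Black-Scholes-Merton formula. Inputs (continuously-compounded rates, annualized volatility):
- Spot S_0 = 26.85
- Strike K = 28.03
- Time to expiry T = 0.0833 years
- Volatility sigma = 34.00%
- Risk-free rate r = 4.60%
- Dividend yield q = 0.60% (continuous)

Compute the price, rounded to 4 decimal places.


Answer: Price = 0.6147

Derivation:
d1 = (ln(S/K) + (r - q + 0.5*sigma^2) * T) / (sigma * sqrt(T)) = -0.35527193
d2 = d1 - sigma * sqrt(T) = -0.45340185
exp(-rT) = 0.99617553; exp(-qT) = 0.99950032
C = S_0 * exp(-qT) * N(d1) - K * exp(-rT) * N(d2)
N(d1) = 0.36119294; N(d2) = 0.32512970
C = 26.8500 * 0.99950032 * 0.36119294 - 28.0300 * 0.99617553 * 0.32512970 = 0.6147


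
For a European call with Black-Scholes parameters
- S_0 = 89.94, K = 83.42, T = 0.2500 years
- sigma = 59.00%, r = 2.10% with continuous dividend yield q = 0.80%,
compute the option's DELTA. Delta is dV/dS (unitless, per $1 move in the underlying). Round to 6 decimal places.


d1 = 0.4136176019; d2 = 0.1186176019
phi(d1) = 0.3662356525; exp(-qT) = 0.9980019987; exp(-rT) = 0.9947637572
N(d1) = 0.6604229099
Delta = exp(-qT) * N(d1) = 0.9980019987 * 0.6604229099 = 0.659103

Answer: Delta = 0.659103


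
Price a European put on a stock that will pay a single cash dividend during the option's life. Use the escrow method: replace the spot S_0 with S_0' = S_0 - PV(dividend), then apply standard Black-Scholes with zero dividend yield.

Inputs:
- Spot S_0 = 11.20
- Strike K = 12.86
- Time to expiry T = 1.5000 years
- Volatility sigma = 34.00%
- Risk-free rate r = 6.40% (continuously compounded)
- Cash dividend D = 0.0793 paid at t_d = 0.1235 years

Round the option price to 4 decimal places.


PV(D) = D * exp(-r * t_d) = 0.0793 * 0.99212715 = 0.07867568
S_0' = S_0 - PV(D) = 11.2000 - 0.07867568 = 11.12132432
d1 = (ln(S_0'/K) + (r + sigma^2/2)*T) / (sigma*sqrt(T)) = 0.08991706
d2 = d1 - sigma*sqrt(T) = -0.32649620
exp(-rT) = 0.90846402
N(-d1) = 0.46417656; N(-d2) = 0.62797552
P = K * exp(-rT) * N(-d2) - S_0' * N(-d1) = 12.8600 * 0.90846402 * 0.62797552 - 11.12132432 * 0.46417656 = 2.1743

Answer: Price = 2.1743


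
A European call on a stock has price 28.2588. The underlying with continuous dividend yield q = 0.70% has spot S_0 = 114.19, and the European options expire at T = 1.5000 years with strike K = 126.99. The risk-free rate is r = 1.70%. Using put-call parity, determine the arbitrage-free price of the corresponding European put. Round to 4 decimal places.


Put-call parity: C - P = S_0 * exp(-qT) - K * exp(-rT).
S_0 * exp(-qT) = 114.1900 * 0.98955493 = 112.99727775
K * exp(-rT) = 126.9900 * 0.97482238 = 123.79269390
P = C - S*exp(-qT) + K*exp(-rT)
P = 28.2588 - 112.99727775 + 123.79269390 = 39.0542

Answer: Put price = 39.0542


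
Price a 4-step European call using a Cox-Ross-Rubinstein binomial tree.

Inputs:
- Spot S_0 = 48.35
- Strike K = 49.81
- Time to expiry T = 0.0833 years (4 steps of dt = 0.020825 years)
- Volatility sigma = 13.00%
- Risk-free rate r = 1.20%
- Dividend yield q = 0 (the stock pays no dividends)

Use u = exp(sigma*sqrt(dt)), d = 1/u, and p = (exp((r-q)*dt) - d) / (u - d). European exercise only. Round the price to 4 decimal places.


dt = T/N = 0.020825
u = exp(sigma*sqrt(dt)) = 1.018937; d = 1/u = 0.981415
p = (exp((r-q)*dt) - d) / (u - d) = 0.501971
Discount per step: exp(-r*dt) = 0.999750
Stock lattice S(k, i) with i counting down-moves:
  k=0: S(0,0) = 48.3500
  k=1: S(1,0) = 49.2656; S(1,1) = 47.4514
  k=2: S(2,0) = 50.1986; S(2,1) = 48.3500; S(2,2) = 46.5695
  k=3: S(3,0) = 51.1492; S(3,1) = 49.2656; S(3,2) = 47.4514; S(3,3) = 45.7040
  k=4: S(4,0) = 52.1178; S(4,1) = 50.1986; S(4,2) = 48.3500; S(4,3) = 46.5695; S(4,4) = 44.8546
Terminal payoffs V(N, i) = max(S_T - K, 0):
  V(4,0) = 2.307811; V(4,1) = 0.388567; V(4,2) = 0.000000; V(4,3) = 0.000000; V(4,4) = 0.000000
Backward induction: V(k, i) = exp(-r*dt) * [p * V(k+1, i) + (1-p) * V(k+1, i+1)].
  V(3,0) = exp(-r*dt) * [p*2.307811 + (1-p)*0.388567] = 1.351634
  V(3,1) = exp(-r*dt) * [p*0.388567 + (1-p)*0.000000] = 0.195001
  V(3,2) = exp(-r*dt) * [p*0.000000 + (1-p)*0.000000] = 0.000000
  V(3,3) = exp(-r*dt) * [p*0.000000 + (1-p)*0.000000] = 0.000000
  V(2,0) = exp(-r*dt) * [p*1.351634 + (1-p)*0.195001] = 0.775403
  V(2,1) = exp(-r*dt) * [p*0.195001 + (1-p)*0.000000] = 0.097860
  V(2,2) = exp(-r*dt) * [p*0.000000 + (1-p)*0.000000] = 0.000000
  V(1,0) = exp(-r*dt) * [p*0.775403 + (1-p)*0.097860] = 0.437858
  V(1,1) = exp(-r*dt) * [p*0.097860 + (1-p)*0.000000] = 0.049111
  V(0,0) = exp(-r*dt) * [p*0.437858 + (1-p)*0.049111] = 0.244189

Answer: Price = V(0,0) = 0.2442


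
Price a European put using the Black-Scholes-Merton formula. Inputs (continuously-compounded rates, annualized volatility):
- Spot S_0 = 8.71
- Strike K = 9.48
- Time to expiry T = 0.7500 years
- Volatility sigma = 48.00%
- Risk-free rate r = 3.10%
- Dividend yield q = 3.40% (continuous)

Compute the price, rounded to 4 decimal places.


Answer: Price = 1.8786

Derivation:
d1 = (ln(S/K) + (r - q + 0.5*sigma^2) * T) / (sigma * sqrt(T)) = -0.00135323
d2 = d1 - sigma * sqrt(T) = -0.41704542
exp(-rT) = 0.97701820; exp(-qT) = 0.97482238
P = K * exp(-rT) * N(-d2) - S_0 * exp(-qT) * N(-d1)
N(-d1) = 0.50053986; N(-d2) = 0.66167741
P = 9.4800 * 0.97701820 * 0.66167741 - 8.7100 * 0.97482238 * 0.50053986 = 1.8786


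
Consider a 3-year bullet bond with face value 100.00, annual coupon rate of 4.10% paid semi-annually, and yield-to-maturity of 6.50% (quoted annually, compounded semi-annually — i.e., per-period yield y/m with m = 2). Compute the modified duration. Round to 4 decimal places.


Coupon per period c = face * coupon_rate / m = 2.050000
Periods per year m = 2; per-period yield y/m = 0.032500
Number of cashflows N = 6
Cashflows (t years, CF_t, discount factor 1/(1+y/m)^(m*t), PV):
  t = 0.5000: CF_t = 2.050000, DF = 0.968523, PV = 1.985472
  t = 1.0000: CF_t = 2.050000, DF = 0.938037, PV = 1.922975
  t = 1.5000: CF_t = 2.050000, DF = 0.908510, PV = 1.862446
  t = 2.0000: CF_t = 2.050000, DF = 0.879913, PV = 1.803822
  t = 2.5000: CF_t = 2.050000, DF = 0.852216, PV = 1.747043
  t = 3.0000: CF_t = 102.050000, DF = 0.825391, PV = 84.231134
Price P = sum_t PV_t = 93.552892
First compute Macaulay numerator sum_t t * PV_t:
  t * PV_t at t = 0.5000: 0.992736
  t * PV_t at t = 1.0000: 1.922975
  t * PV_t at t = 1.5000: 2.793669
  t * PV_t at t = 2.0000: 3.607644
  t * PV_t at t = 2.5000: 4.367607
  t * PV_t at t = 3.0000: 252.693402
Macaulay duration D = 266.378033 / 93.552892 = 2.847352
Modified duration = D / (1 + y/m) = 2.847352 / (1 + 0.032500) = 2.757726

Answer: Modified duration = 2.7577


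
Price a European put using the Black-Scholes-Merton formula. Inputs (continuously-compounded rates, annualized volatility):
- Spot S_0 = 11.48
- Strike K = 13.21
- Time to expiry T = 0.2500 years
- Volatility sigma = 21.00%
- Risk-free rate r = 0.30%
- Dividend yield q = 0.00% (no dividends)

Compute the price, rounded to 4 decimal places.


Answer: Price = 1.7753

Derivation:
d1 = (ln(S/K) + (r - q + 0.5*sigma^2) * T) / (sigma * sqrt(T)) = -1.27719264
d2 = d1 - sigma * sqrt(T) = -1.38219264
exp(-rT) = 0.99925028; exp(-qT) = 1.00000000
P = K * exp(-rT) * N(-d2) - S_0 * exp(-qT) * N(-d1)
N(-d1) = 0.89923288; N(-d2) = 0.91654372
P = 13.2100 * 0.99925028 * 0.91654372 - 11.4800 * 1.00000000 * 0.89923288 = 1.7753


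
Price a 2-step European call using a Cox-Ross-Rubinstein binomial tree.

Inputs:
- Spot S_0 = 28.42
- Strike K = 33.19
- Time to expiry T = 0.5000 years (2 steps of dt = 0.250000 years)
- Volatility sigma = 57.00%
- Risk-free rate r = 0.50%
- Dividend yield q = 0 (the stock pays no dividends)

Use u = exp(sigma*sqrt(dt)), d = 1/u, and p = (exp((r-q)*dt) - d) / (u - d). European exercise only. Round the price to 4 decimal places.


dt = T/N = 0.250000
u = exp(sigma*sqrt(dt)) = 1.329762; d = 1/u = 0.752014
p = (exp((r-q)*dt) - d) / (u - d) = 0.431393
Discount per step: exp(-r*dt) = 0.998751
Stock lattice S(k, i) with i counting down-moves:
  k=0: S(0,0) = 28.4200
  k=1: S(1,0) = 37.7918; S(1,1) = 21.3722
  k=2: S(2,0) = 50.2541; S(2,1) = 28.4200; S(2,2) = 16.0722
Terminal payoffs V(N, i) = max(S_T - K, 0):
  V(2,0) = 17.064150; V(2,1) = 0.000000; V(2,2) = 0.000000
Backward induction: V(k, i) = exp(-r*dt) * [p * V(k+1, i) + (1-p) * V(k+1, i+1)].
  V(1,0) = exp(-r*dt) * [p*17.064150 + (1-p)*0.000000] = 7.352164
  V(1,1) = exp(-r*dt) * [p*0.000000 + (1-p)*0.000000] = 0.000000
  V(0,0) = exp(-r*dt) * [p*7.352164 + (1-p)*0.000000] = 3.167712

Answer: Price = V(0,0) = 3.1677


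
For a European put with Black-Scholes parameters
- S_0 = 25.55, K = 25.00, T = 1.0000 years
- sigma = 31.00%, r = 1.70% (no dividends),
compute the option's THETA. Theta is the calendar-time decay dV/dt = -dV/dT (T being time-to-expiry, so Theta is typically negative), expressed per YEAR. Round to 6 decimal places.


Answer: Theta = -1.305249

Derivation:
d1 = 0.2800370703; d2 = -0.0299629297
phi(d1) = 0.3836023102; exp(-qT) = 1.0000000000; exp(-rT) = 0.9831436846
Theta = -S*exp(-qT)*phi(d1)*sigma/(2*sqrt(T)) + r*K*exp(-rT)*N(-d2) - q*S*exp(-qT)*N(-d1)
N(-d1) = 0.3897245321; N(-d2) = 0.5119516912; sqrt(T) = 1.0000000000
Term 1 = -25.5500 * 1.0000000000 * 0.3836023102 * 0.3100 / (2 * 1.0000000000) = -1.5191610490
Term 2 = 0.0170 * 25.0000 * 0.9831436846 * 0.5119516912 = 0.2139118806
Term 3 = 0 (no dividend yield, q = 0)
Theta = -1.5191610490 + (0.2139118806) + (0.0000000000) = -1.305249


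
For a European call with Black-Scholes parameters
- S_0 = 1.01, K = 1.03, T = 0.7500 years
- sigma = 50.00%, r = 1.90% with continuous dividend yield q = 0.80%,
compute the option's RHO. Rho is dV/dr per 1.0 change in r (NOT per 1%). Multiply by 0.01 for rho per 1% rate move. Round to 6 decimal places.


Answer: Rho = 0.307754

Derivation:
d1 = 0.1902750849; d2 = -0.2427376170
phi(d1) = 0.3917854787; exp(-qT) = 0.9940179641; exp(-rT) = 0.9858510507
N(d2) = 0.4041043323
Rho = K*T*exp(-rT)*N(d2) = 1.0300 * 0.7500 * 0.9858510507 * 0.4041043323 = 0.307754


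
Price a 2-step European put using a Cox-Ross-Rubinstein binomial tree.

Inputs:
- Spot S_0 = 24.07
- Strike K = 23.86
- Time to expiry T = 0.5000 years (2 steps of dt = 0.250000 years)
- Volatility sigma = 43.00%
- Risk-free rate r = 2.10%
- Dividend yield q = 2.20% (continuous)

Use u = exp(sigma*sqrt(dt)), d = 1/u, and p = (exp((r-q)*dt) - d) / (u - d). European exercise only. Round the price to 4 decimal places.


Answer: Price = V(0,0) = 2.4922

Derivation:
dt = T/N = 0.250000
u = exp(sigma*sqrt(dt)) = 1.239862; d = 1/u = 0.806541
p = (exp((r-q)*dt) - d) / (u - d) = 0.445879
Discount per step: exp(-r*dt) = 0.994764
Stock lattice S(k, i) with i counting down-moves:
  k=0: S(0,0) = 24.0700
  k=1: S(1,0) = 29.8435; S(1,1) = 19.4135
  k=2: S(2,0) = 37.0018; S(2,1) = 24.0700; S(2,2) = 15.6578
Terminal payoffs V(N, i) = max(K - S_T, 0):
  V(2,0) = 0.000000; V(2,1) = 0.000000; V(2,2) = 8.202246
Backward induction: V(k, i) = exp(-r*dt) * [p * V(k+1, i) + (1-p) * V(k+1, i+1)].
  V(1,0) = exp(-r*dt) * [p*0.000000 + (1-p)*0.000000] = 0.000000
  V(1,1) = exp(-r*dt) * [p*0.000000 + (1-p)*8.202246] = 4.521236
  V(0,0) = exp(-r*dt) * [p*0.000000 + (1-p)*4.521236] = 2.492192


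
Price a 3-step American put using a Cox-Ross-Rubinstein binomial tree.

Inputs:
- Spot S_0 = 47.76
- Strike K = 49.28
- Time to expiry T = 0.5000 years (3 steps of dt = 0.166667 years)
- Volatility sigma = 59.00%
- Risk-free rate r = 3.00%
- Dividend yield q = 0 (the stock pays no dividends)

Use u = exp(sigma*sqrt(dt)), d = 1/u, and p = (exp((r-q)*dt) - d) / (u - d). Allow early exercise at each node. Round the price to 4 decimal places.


Answer: Price = V(0,0) = 9.0630

Derivation:
dt = T/N = 0.166667
u = exp(sigma*sqrt(dt)) = 1.272351; d = 1/u = 0.785947
p = (exp((r-q)*dt) - d) / (u - d) = 0.450378
Discount per step: exp(-r*dt) = 0.995012
Stock lattice S(k, i) with i counting down-moves:
  k=0: S(0,0) = 47.7600
  k=1: S(1,0) = 60.7675; S(1,1) = 37.5368
  k=2: S(2,0) = 77.3176; S(2,1) = 47.7600; S(2,2) = 29.5019
  k=3: S(3,0) = 98.3751; S(3,1) = 60.7675; S(3,2) = 37.5368; S(3,3) = 23.1869
Terminal payoffs V(N, i) = max(K - S_T, 0):
  V(3,0) = 0.000000; V(3,1) = 0.000000; V(3,2) = 11.743193; V(3,3) = 26.093065
Backward induction: V(k, i) = exp(-r*dt) * [p * V(k+1, i) + (1-p) * V(k+1, i+1)]; then take max(V_cont, immediate exercise) for American.
  V(2,0) = exp(-r*dt) * [p*0.000000 + (1-p)*0.000000] = 0.000000; exercise = 0.000000; V(2,0) = max -> 0.000000
  V(2,1) = exp(-r*dt) * [p*0.000000 + (1-p)*11.743193] = 6.422125; exercise = 1.520000; V(2,1) = max -> 6.422125
  V(2,2) = exp(-r*dt) * [p*11.743193 + (1-p)*26.093065] = 19.532291; exercise = 19.778076; V(2,2) = max -> 19.778076
  V(1,0) = exp(-r*dt) * [p*0.000000 + (1-p)*6.422125] = 3.512136; exercise = 0.000000; V(1,0) = max -> 3.512136
  V(1,1) = exp(-r*dt) * [p*6.422125 + (1-p)*19.778076] = 13.694206; exercise = 11.743193; V(1,1) = max -> 13.694206
  V(0,0) = exp(-r*dt) * [p*3.512136 + (1-p)*13.694206] = 9.062996; exercise = 1.520000; V(0,0) = max -> 9.062996


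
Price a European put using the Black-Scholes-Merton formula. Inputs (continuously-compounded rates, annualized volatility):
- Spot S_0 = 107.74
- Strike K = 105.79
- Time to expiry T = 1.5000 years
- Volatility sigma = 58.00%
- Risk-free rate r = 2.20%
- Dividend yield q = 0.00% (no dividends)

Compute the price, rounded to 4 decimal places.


d1 = (ln(S/K) + (r - q + 0.5*sigma^2) * T) / (sigma * sqrt(T)) = 0.42734434
d2 = d1 - sigma * sqrt(T) = -0.28300768
exp(-rT) = 0.96753856; exp(-qT) = 1.00000000
P = K * exp(-rT) * N(-d2) - S_0 * exp(-qT) * N(-d1)
N(-d1) = 0.33456427; N(-d2) = 0.61141453
P = 105.7900 * 0.96753856 * 0.61141453 - 107.7400 * 1.00000000 * 0.33456427 = 26.5359

Answer: Price = 26.5359


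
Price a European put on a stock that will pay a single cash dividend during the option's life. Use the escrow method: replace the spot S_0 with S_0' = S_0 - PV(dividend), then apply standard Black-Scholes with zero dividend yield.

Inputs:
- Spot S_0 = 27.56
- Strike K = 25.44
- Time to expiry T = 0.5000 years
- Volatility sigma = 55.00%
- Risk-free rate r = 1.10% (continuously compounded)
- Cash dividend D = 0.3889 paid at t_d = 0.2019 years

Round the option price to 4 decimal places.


PV(D) = D * exp(-r * t_d) = 0.3889 * 0.99778156 = 0.38803725
S_0' = S_0 - PV(D) = 27.5600 - 0.38803725 = 27.17196275
d1 = (ln(S_0'/K) + (r + sigma^2/2)*T) / (sigma*sqrt(T)) = 0.37794966
d2 = d1 - sigma*sqrt(T) = -0.01095907
exp(-rT) = 0.99451510
N(-d1) = 0.35273400; N(-d2) = 0.50437195
P = K * exp(-rT) * N(-d2) - S_0' * N(-d1) = 25.4400 * 0.99451510 * 0.50437195 - 27.17196275 * 0.35273400 = 3.1764

Answer: Price = 3.1764


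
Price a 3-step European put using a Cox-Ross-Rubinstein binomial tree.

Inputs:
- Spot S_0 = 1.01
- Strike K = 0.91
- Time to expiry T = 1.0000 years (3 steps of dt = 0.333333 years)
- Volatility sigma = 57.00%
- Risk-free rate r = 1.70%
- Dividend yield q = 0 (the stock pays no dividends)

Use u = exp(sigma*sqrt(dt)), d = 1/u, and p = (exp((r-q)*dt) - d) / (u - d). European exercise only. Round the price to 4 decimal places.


Answer: Price = V(0,0) = 0.1745

Derivation:
dt = T/N = 0.333333
u = exp(sigma*sqrt(dt)) = 1.389702; d = 1/u = 0.719579
p = (exp((r-q)*dt) - d) / (u - d) = 0.426942
Discount per step: exp(-r*dt) = 0.994349
Stock lattice S(k, i) with i counting down-moves:
  k=0: S(0,0) = 1.0100
  k=1: S(1,0) = 1.4036; S(1,1) = 0.7268
  k=2: S(2,0) = 1.9506; S(2,1) = 1.0100; S(2,2) = 0.5230
  k=3: S(3,0) = 2.7107; S(3,1) = 1.4036; S(3,2) = 0.7268; S(3,3) = 0.3763
Terminal payoffs V(N, i) = max(K - S_T, 0):
  V(3,0) = 0.000000; V(3,1) = 0.000000; V(3,2) = 0.183226; V(3,3) = 0.533681
Backward induction: V(k, i) = exp(-r*dt) * [p * V(k+1, i) + (1-p) * V(k+1, i+1)].
  V(2,0) = exp(-r*dt) * [p*0.000000 + (1-p)*0.000000] = 0.000000
  V(2,1) = exp(-r*dt) * [p*0.000000 + (1-p)*0.183226] = 0.104406
  V(2,2) = exp(-r*dt) * [p*0.183226 + (1-p)*0.533681] = 0.381887
  V(1,0) = exp(-r*dt) * [p*0.000000 + (1-p)*0.104406] = 0.059492
  V(1,1) = exp(-r*dt) * [p*0.104406 + (1-p)*0.381887] = 0.261930
  V(0,0) = exp(-r*dt) * [p*0.059492 + (1-p)*0.261930] = 0.174509


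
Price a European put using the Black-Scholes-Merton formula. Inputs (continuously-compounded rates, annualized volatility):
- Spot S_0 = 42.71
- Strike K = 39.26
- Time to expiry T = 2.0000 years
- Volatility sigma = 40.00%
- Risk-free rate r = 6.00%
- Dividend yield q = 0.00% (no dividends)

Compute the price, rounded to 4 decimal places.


Answer: Price = 5.2279

Derivation:
d1 = (ln(S/K) + (r - q + 0.5*sigma^2) * T) / (sigma * sqrt(T)) = 0.64386827
d2 = d1 - sigma * sqrt(T) = 0.07818285
exp(-rT) = 0.88692044; exp(-qT) = 1.00000000
P = K * exp(-rT) * N(-d2) - S_0 * exp(-qT) * N(-d1)
N(-d1) = 0.25983043; N(-d2) = 0.46884130
P = 39.2600 * 0.88692044 * 0.46884130 - 42.7100 * 1.00000000 * 0.25983043 = 5.2279


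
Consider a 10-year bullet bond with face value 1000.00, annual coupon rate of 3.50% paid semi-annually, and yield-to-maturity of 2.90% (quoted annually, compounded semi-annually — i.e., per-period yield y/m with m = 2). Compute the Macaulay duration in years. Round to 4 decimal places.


Answer: Macaulay duration = 8.5678 years

Derivation:
Coupon per period c = face * coupon_rate / m = 17.500000
Periods per year m = 2; per-period yield y/m = 0.014500
Number of cashflows N = 20
Cashflows (t years, CF_t, discount factor 1/(1+y/m)^(m*t), PV):
  t = 0.5000: CF_t = 17.500000, DF = 0.985707, PV = 17.249877
  t = 1.0000: CF_t = 17.500000, DF = 0.971619, PV = 17.003329
  t = 1.5000: CF_t = 17.500000, DF = 0.957732, PV = 16.760304
  t = 2.0000: CF_t = 17.500000, DF = 0.944043, PV = 16.520753
  t = 2.5000: CF_t = 17.500000, DF = 0.930550, PV = 16.284626
  t = 3.0000: CF_t = 17.500000, DF = 0.917250, PV = 16.051874
  t = 3.5000: CF_t = 17.500000, DF = 0.904140, PV = 15.822448
  t = 4.0000: CF_t = 17.500000, DF = 0.891217, PV = 15.596302
  t = 4.5000: CF_t = 17.500000, DF = 0.878479, PV = 15.373388
  t = 5.0000: CF_t = 17.500000, DF = 0.865923, PV = 15.153660
  t = 5.5000: CF_t = 17.500000, DF = 0.853547, PV = 14.937072
  t = 6.0000: CF_t = 17.500000, DF = 0.841347, PV = 14.723580
  t = 6.5000: CF_t = 17.500000, DF = 0.829322, PV = 14.513140
  t = 7.0000: CF_t = 17.500000, DF = 0.817469, PV = 14.305707
  t = 7.5000: CF_t = 17.500000, DF = 0.805785, PV = 14.101239
  t = 8.0000: CF_t = 17.500000, DF = 0.794268, PV = 13.899694
  t = 8.5000: CF_t = 17.500000, DF = 0.782916, PV = 13.701029
  t = 9.0000: CF_t = 17.500000, DF = 0.771726, PV = 13.505203
  t = 9.5000: CF_t = 17.500000, DF = 0.760696, PV = 13.312177
  t = 10.0000: CF_t = 1017.500000, DF = 0.749823, PV = 762.945280
Price P = sum_t PV_t = 1051.760682
Macaulay numerator sum_t t * PV_t:
  t * PV_t at t = 0.5000: 8.624938
  t * PV_t at t = 1.0000: 17.003329
  t * PV_t at t = 1.5000: 25.140456
  t * PV_t at t = 2.0000: 33.041506
  t * PV_t at t = 2.5000: 40.711565
  t * PV_t at t = 3.0000: 48.155622
  t * PV_t at t = 3.5000: 55.378570
  t * PV_t at t = 4.0000: 62.385208
  t * PV_t at t = 4.5000: 69.180246
  t * PV_t at t = 5.0000: 75.768299
  t * PV_t at t = 5.5000: 82.153898
  t * PV_t at t = 6.0000: 88.341482
  t * PV_t at t = 6.5000: 94.335409
  t * PV_t at t = 7.0000: 100.139950
  t * PV_t at t = 7.5000: 105.759294
  t * PV_t at t = 8.0000: 111.197549
  t * PV_t at t = 8.5000: 116.458744
  t * PV_t at t = 9.0000: 121.546829
  t * PV_t at t = 9.5000: 126.465678
  t * PV_t at t = 10.0000: 7629.452799
Macaulay duration D = (sum_t t * PV_t) / P = 9011.241371 / 1051.760682 = 8.567768


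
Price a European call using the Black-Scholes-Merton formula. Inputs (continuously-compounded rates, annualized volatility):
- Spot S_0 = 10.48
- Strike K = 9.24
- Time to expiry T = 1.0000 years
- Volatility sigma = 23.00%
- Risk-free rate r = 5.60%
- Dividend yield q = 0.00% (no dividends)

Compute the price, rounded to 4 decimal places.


Answer: Price = 2.0110

Derivation:
d1 = (ln(S/K) + (r - q + 0.5*sigma^2) * T) / (sigma * sqrt(T)) = 0.90598606
d2 = d1 - sigma * sqrt(T) = 0.67598606
exp(-rT) = 0.94553914; exp(-qT) = 1.00000000
C = S_0 * exp(-qT) * N(d1) - K * exp(-rT) * N(d2)
N(d1) = 0.81752838; N(d2) = 0.75047525
C = 10.4800 * 1.00000000 * 0.81752838 - 9.2400 * 0.94553914 * 0.75047525 = 2.0110


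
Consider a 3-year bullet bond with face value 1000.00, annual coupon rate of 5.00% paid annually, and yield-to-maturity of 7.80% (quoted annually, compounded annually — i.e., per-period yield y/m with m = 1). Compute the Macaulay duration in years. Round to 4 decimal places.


Answer: Macaulay duration = 2.8536 years

Derivation:
Coupon per period c = face * coupon_rate / m = 50.000000
Periods per year m = 1; per-period yield y/m = 0.078000
Number of cashflows N = 3
Cashflows (t years, CF_t, discount factor 1/(1+y/m)^(m*t), PV):
  t = 1.0000: CF_t = 50.000000, DF = 0.927644, PV = 46.382189
  t = 2.0000: CF_t = 50.000000, DF = 0.860523, PV = 43.026150
  t = 3.0000: CF_t = 1050.000000, DF = 0.798259, PV = 838.171745
Price P = sum_t PV_t = 927.580084
Macaulay numerator sum_t t * PV_t:
  t * PV_t at t = 1.0000: 46.382189
  t * PV_t at t = 2.0000: 86.052299
  t * PV_t at t = 3.0000: 2514.515235
Macaulay duration D = (sum_t t * PV_t) / P = 2646.949723 / 927.580084 = 2.853608
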